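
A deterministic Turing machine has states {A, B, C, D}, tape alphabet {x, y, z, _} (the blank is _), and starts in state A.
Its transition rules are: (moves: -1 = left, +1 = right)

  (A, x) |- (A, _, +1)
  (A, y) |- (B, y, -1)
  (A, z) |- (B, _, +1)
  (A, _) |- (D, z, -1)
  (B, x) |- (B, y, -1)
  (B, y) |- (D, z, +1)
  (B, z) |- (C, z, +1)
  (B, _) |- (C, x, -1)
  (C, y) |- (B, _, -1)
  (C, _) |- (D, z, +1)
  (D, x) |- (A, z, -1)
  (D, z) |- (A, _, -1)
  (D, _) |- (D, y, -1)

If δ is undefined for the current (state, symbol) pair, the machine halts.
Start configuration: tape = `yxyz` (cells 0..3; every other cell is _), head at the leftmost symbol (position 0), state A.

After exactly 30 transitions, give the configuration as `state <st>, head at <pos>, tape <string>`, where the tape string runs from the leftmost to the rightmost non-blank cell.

state B, head at 4, tape z_z__zy

state=A head=0 tape=__[y]xyz__   (A,y)→(B,y,-1)
state=B head=-1 tape=_[_]yxyz__   (B,_)→(C,x,-1)
state=C head=-2 tape=[_]xyxyz__   (C,_)→(D,z,+1)
state=D head=-1 tape=z[x]yxyz__   (D,x)→(A,z,-1)
state=A head=-2 tape=[z]zyxyz__   (A,z)→(B,_,+1)
state=B head=-1 tape=_[z]yxyz__   (B,z)→(C,z,+1)
state=C head=0 tape=_z[y]xyz__   (C,y)→(B,_,-1)
state=B head=-1 tape=_[z]_xyz__   (B,z)→(C,z,+1)
state=C head=0 tape=_z[_]xyz__   (C,_)→(D,z,+1)
state=D head=1 tape=_zz[x]yz__   (D,x)→(A,z,-1)
state=A head=0 tape=_z[z]zyz__   (A,z)→(B,_,+1)
state=B head=1 tape=_z_[z]yz__   (B,z)→(C,z,+1)
state=C head=2 tape=_z_z[y]z__   (C,y)→(B,_,-1)
state=B head=1 tape=_z_[z]_z__   (B,z)→(C,z,+1)
state=C head=2 tape=_z_z[_]z__   (C,_)→(D,z,+1)
state=D head=3 tape=_z_zz[z]__   (D,z)→(A,_,-1)
state=A head=2 tape=_z_z[z]___   (A,z)→(B,_,+1)
state=B head=3 tape=_z_z_[_]__   (B,_)→(C,x,-1)
state=C head=2 tape=_z_z[_]x__   (C,_)→(D,z,+1)
state=D head=3 tape=_z_zz[x]__   (D,x)→(A,z,-1)
state=A head=2 tape=_z_z[z]z__   (A,z)→(B,_,+1)
state=B head=3 tape=_z_z_[z]__   (B,z)→(C,z,+1)
state=C head=4 tape=_z_z_z[_]_   (C,_)→(D,z,+1)
state=D head=5 tape=_z_z_zz[_]   (D,_)→(D,y,-1)
state=D head=4 tape=_z_z_z[z]y   (D,z)→(A,_,-1)
state=A head=3 tape=_z_z_[z]_y   (A,z)→(B,_,+1)
state=B head=4 tape=_z_z__[_]y   (B,_)→(C,x,-1)
state=C head=3 tape=_z_z_[_]xy   (C,_)→(D,z,+1)
state=D head=4 tape=_z_z_z[x]y   (D,x)→(A,z,-1)
state=A head=3 tape=_z_z_[z]zy   (A,z)→(B,_,+1)
state=B head=4 tape=_z_z__[z]y
After 30 steps: state B, head at 4, tape z_z__zy.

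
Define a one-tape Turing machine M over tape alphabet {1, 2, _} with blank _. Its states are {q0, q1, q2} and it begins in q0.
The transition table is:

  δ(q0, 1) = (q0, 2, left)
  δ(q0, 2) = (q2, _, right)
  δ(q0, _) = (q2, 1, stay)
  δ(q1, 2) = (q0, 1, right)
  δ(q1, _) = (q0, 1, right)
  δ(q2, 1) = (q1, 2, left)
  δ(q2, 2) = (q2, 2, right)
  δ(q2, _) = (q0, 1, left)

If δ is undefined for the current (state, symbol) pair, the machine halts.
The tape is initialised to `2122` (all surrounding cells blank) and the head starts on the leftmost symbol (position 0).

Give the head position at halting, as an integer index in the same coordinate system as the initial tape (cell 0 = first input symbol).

3

state=q0 head=0 tape=[2]122__   (q0,2)→(q2,_,right)
state=q2 head=1 tape=_[1]22__   (q2,1)→(q1,2,left)
state=q1 head=0 tape=[_]222__   (q1,_)→(q0,1,right)
state=q0 head=1 tape=1[2]22__   (q0,2)→(q2,_,right)
state=q2 head=2 tape=1_[2]2__   (q2,2)→(q2,2,right)
state=q2 head=3 tape=1_2[2]__   (q2,2)→(q2,2,right)
state=q2 head=4 tape=1_22[_]_   (q2,_)→(q0,1,left)
state=q0 head=3 tape=1_2[2]1_   (q0,2)→(q2,_,right)
state=q2 head=4 tape=1_2_[1]_   (q2,1)→(q1,2,left)
state=q1 head=3 tape=1_2[_]2_   (q1,_)→(q0,1,right)
state=q0 head=4 tape=1_21[2]_   (q0,2)→(q2,_,right)
state=q2 head=5 tape=1_21_[_]   (q2,_)→(q0,1,left)
state=q0 head=4 tape=1_21[_]1   (q0,_)→(q2,1,stay)
state=q2 head=4 tape=1_21[1]1   (q2,1)→(q1,2,left)
state=q1 head=3 tape=1_2[1]21
At halt the head is at cell 3.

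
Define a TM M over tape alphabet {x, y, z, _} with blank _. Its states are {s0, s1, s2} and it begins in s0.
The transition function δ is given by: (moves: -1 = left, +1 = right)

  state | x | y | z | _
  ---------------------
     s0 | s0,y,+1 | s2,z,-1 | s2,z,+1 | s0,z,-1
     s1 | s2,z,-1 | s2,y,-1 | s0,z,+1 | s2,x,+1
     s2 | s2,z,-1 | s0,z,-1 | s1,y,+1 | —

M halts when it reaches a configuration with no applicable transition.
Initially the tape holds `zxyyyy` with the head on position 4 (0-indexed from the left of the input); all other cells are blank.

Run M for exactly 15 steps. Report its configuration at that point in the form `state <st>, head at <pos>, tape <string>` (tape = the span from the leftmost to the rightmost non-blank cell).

state s1, head at 7, tape yzzyyzy

s0 | zxyy[y]y__   read y → write z, move -1, go to s2
s2 | zxy[y]zy__   read y → write z, move -1, go to s0
s0 | zx[y]zzy__   read y → write z, move -1, go to s2
s2 | z[x]zzzy__   read x → write z, move -1, go to s2
s2 | [z]zzzzy__   read z → write y, move +1, go to s1
s1 | y[z]zzzy__   read z → write z, move +1, go to s0
s0 | yz[z]zzy__   read z → write z, move +1, go to s2
s2 | yzz[z]zy__   read z → write y, move +1, go to s1
s1 | yzzy[z]y__   read z → write z, move +1, go to s0
s0 | yzzyz[y]__   read y → write z, move -1, go to s2
s2 | yzzy[z]z__   read z → write y, move +1, go to s1
s1 | yzzyy[z]__   read z → write z, move +1, go to s0
s0 | yzzyyz[_]_   read _ → write z, move -1, go to s0
s0 | yzzyy[z]z_   read z → write z, move +1, go to s2
s2 | yzzyyz[z]_   read z → write y, move +1, go to s1
s1 | yzzyyzy[_]
After 15 steps: state s1, head at 7, tape yzzyyzy.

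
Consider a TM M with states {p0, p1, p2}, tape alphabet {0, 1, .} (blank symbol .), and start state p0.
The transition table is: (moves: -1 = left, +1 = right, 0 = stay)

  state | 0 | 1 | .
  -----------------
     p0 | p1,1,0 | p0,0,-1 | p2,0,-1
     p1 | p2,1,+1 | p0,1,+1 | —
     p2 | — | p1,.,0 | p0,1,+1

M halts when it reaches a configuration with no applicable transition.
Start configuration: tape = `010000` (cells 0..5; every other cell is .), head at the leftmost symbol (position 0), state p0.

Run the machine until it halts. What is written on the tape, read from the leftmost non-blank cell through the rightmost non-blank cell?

1111111.0

p0 | ..[0]10000.   read 0 → write 1, move 0, go to p1
p1 | ..[1]10000.   read 1 → write 1, move +1, go to p0
p0 | ..1[1]0000.   read 1 → write 0, move -1, go to p0
p0 | ..[1]00000.   read 1 → write 0, move -1, go to p0
p0 | .[.]000000.   read . → write 0, move -1, go to p2
p2 | [.]0000000.   read . → write 1, move +1, go to p0
p0 | 1[0]000000.   read 0 → write 1, move 0, go to p1
p1 | 1[1]000000.   read 1 → write 1, move +1, go to p0
p0 | 11[0]00000.   read 0 → write 1, move 0, go to p1
p1 | 11[1]00000.   read 1 → write 1, move +1, go to p0
p0 | 111[0]0000.   read 0 → write 1, move 0, go to p1
p1 | 111[1]0000.   read 1 → write 1, move +1, go to p0
p0 | 1111[0]000.   read 0 → write 1, move 0, go to p1
p1 | 1111[1]000.   read 1 → write 1, move +1, go to p0
p0 | 11111[0]00.   read 0 → write 1, move 0, go to p1
p1 | 11111[1]00.   read 1 → write 1, move +1, go to p0
p0 | 111111[0]0.   read 0 → write 1, move 0, go to p1
p1 | 111111[1]0.   read 1 → write 1, move +1, go to p0
p0 | 1111111[0].   read 0 → write 1, move 0, go to p1
p1 | 1111111[1].   read 1 → write 1, move +1, go to p0
p0 | 11111111[.]   read . → write 0, move -1, go to p2
p2 | 1111111[1]0   read 1 → write ., move 0, go to p1
p1 | 1111111[.]0
The non-blank tape span at halt is 1111111.0.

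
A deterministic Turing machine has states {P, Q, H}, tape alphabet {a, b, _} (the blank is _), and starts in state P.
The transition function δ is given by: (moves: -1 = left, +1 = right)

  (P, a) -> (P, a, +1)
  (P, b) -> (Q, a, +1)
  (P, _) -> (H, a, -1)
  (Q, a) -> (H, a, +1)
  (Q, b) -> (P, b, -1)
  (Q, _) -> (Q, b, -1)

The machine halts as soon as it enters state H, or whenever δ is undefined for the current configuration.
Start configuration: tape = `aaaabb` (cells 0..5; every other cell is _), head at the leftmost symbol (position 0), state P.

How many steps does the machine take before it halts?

10

P | [a]aaabb_   read a → write a, move +1, go to P
P | a[a]aabb_   read a → write a, move +1, go to P
P | aa[a]abb_   read a → write a, move +1, go to P
P | aaa[a]bb_   read a → write a, move +1, go to P
P | aaaa[b]b_   read b → write a, move +1, go to Q
Q | aaaaa[b]_   read b → write b, move -1, go to P
P | aaaa[a]b_   read a → write a, move +1, go to P
P | aaaaa[b]_   read b → write a, move +1, go to Q
Q | aaaaaa[_]   read _ → write b, move -1, go to Q
Q | aaaaa[a]b   read a → write a, move +1, go to H
H | aaaaaa[b]
M halts after 10 transitions.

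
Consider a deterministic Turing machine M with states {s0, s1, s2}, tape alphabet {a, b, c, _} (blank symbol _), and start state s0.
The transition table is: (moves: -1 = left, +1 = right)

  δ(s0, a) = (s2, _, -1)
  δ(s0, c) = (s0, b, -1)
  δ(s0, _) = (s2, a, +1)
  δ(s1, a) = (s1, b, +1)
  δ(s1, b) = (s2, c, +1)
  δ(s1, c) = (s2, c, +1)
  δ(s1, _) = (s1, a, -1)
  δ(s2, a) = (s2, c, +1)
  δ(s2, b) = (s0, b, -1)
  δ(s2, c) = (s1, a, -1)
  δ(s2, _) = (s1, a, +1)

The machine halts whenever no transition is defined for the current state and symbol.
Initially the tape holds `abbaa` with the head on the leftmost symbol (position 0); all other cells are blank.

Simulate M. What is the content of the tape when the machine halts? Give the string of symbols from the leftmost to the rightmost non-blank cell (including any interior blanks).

state=s0 head=0 tape=_[a]bbaa   (s0,a)→(s2,_,-1)
state=s2 head=-1 tape=[_]_bbaa   (s2,_)→(s1,a,+1)
state=s1 head=0 tape=a[_]bbaa   (s1,_)→(s1,a,-1)
state=s1 head=-1 tape=[a]abbaa   (s1,a)→(s1,b,+1)
state=s1 head=0 tape=b[a]bbaa   (s1,a)→(s1,b,+1)
state=s1 head=1 tape=bb[b]baa   (s1,b)→(s2,c,+1)
state=s2 head=2 tape=bbc[b]aa   (s2,b)→(s0,b,-1)
state=s0 head=1 tape=bb[c]baa   (s0,c)→(s0,b,-1)
state=s0 head=0 tape=b[b]bbaa
The non-blank tape span at halt is bbbbaa.

bbbbaa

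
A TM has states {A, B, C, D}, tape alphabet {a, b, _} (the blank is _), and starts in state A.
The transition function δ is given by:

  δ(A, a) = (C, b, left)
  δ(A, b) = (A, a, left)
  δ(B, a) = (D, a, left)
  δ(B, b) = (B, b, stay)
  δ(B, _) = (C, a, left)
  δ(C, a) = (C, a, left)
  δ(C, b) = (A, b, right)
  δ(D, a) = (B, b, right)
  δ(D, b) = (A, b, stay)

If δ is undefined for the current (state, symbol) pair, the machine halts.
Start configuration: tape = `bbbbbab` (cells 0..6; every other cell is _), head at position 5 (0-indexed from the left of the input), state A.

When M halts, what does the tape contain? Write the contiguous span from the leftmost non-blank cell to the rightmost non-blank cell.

A | _bbbbb[a]b   read a → write b, move left, go to C
C | _bbbb[b]bb   read b → write b, move right, go to A
A | _bbbbb[b]b   read b → write a, move left, go to A
A | _bbbb[b]ab   read b → write a, move left, go to A
A | _bbb[b]aab   read b → write a, move left, go to A
A | _bb[b]aaab   read b → write a, move left, go to A
A | _b[b]aaaab   read b → write a, move left, go to A
A | _[b]aaaaab   read b → write a, move left, go to A
A | [_]aaaaaab
The non-blank tape span at halt is aaaaaab.

aaaaaab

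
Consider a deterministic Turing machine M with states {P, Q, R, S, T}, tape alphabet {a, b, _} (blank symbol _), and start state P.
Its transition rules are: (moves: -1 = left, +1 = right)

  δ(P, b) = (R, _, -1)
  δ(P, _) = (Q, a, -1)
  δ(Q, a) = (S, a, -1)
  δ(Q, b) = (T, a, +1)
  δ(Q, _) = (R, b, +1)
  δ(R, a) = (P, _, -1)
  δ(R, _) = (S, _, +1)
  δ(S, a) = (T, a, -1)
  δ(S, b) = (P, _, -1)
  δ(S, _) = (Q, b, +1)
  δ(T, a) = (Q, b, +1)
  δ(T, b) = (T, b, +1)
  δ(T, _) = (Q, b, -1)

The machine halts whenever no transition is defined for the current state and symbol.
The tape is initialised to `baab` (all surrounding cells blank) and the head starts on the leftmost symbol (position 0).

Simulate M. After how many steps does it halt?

36

state=P head=0 tape=___[b]aab   (P,b)→(R,_,-1)
state=R head=-1 tape=__[_]_aab   (R,_)→(S,_,+1)
state=S head=0 tape=___[_]aab   (S,_)→(Q,b,+1)
state=Q head=1 tape=___b[a]ab   (Q,a)→(S,a,-1)
state=S head=0 tape=___[b]aab   (S,b)→(P,_,-1)
state=P head=-1 tape=__[_]_aab   (P,_)→(Q,a,-1)
state=Q head=-2 tape=_[_]a_aab   (Q,_)→(R,b,+1)
state=R head=-1 tape=_b[a]_aab   (R,a)→(P,_,-1)
state=P head=-2 tape=_[b]__aab   (P,b)→(R,_,-1)
state=R head=-3 tape=[_]___aab   (R,_)→(S,_,+1)
state=S head=-2 tape=_[_]__aab   (S,_)→(Q,b,+1)
state=Q head=-1 tape=_b[_]_aab   (Q,_)→(R,b,+1)
state=R head=0 tape=_bb[_]aab   (R,_)→(S,_,+1)
state=S head=1 tape=_bb_[a]ab   (S,a)→(T,a,-1)
state=T head=0 tape=_bb[_]aab   (T,_)→(Q,b,-1)
state=Q head=-1 tape=_b[b]baab   (Q,b)→(T,a,+1)
state=T head=0 tape=_ba[b]aab   (T,b)→(T,b,+1)
state=T head=1 tape=_bab[a]ab   (T,a)→(Q,b,+1)
state=Q head=2 tape=_babb[a]b   (Q,a)→(S,a,-1)
state=S head=1 tape=_bab[b]ab   (S,b)→(P,_,-1)
state=P head=0 tape=_ba[b]_ab   (P,b)→(R,_,-1)
state=R head=-1 tape=_b[a]__ab   (R,a)→(P,_,-1)
state=P head=-2 tape=_[b]___ab   (P,b)→(R,_,-1)
state=R head=-3 tape=[_]____ab   (R,_)→(S,_,+1)
state=S head=-2 tape=_[_]___ab   (S,_)→(Q,b,+1)
state=Q head=-1 tape=_b[_]__ab   (Q,_)→(R,b,+1)
state=R head=0 tape=_bb[_]_ab   (R,_)→(S,_,+1)
state=S head=1 tape=_bb_[_]ab   (S,_)→(Q,b,+1)
state=Q head=2 tape=_bb_b[a]b   (Q,a)→(S,a,-1)
state=S head=1 tape=_bb_[b]ab   (S,b)→(P,_,-1)
state=P head=0 tape=_bb[_]_ab   (P,_)→(Q,a,-1)
state=Q head=-1 tape=_b[b]a_ab   (Q,b)→(T,a,+1)
state=T head=0 tape=_ba[a]_ab   (T,a)→(Q,b,+1)
state=Q head=1 tape=_bab[_]ab   (Q,_)→(R,b,+1)
state=R head=2 tape=_babb[a]b   (R,a)→(P,_,-1)
state=P head=1 tape=_bab[b]_b   (P,b)→(R,_,-1)
state=R head=0 tape=_ba[b]__b
M halts after 36 transitions.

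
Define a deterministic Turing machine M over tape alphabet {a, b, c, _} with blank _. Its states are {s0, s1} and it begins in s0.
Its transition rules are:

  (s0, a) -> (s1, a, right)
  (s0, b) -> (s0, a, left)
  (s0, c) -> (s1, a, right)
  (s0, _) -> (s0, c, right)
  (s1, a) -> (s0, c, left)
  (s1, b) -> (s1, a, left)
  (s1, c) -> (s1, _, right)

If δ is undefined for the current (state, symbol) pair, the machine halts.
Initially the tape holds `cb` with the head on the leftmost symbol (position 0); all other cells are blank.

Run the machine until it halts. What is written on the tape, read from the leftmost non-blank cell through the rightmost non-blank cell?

state=s0 head=0 tape=_[c]b_   (s0,c)→(s1,a,right)
state=s1 head=1 tape=_a[b]_   (s1,b)→(s1,a,left)
state=s1 head=0 tape=_[a]a_   (s1,a)→(s0,c,left)
state=s0 head=-1 tape=[_]ca_   (s0,_)→(s0,c,right)
state=s0 head=0 tape=c[c]a_   (s0,c)→(s1,a,right)
state=s1 head=1 tape=ca[a]_   (s1,a)→(s0,c,left)
state=s0 head=0 tape=c[a]c_   (s0,a)→(s1,a,right)
state=s1 head=1 tape=ca[c]_   (s1,c)→(s1,_,right)
state=s1 head=2 tape=ca_[_]
The non-blank tape span at halt is ca.

ca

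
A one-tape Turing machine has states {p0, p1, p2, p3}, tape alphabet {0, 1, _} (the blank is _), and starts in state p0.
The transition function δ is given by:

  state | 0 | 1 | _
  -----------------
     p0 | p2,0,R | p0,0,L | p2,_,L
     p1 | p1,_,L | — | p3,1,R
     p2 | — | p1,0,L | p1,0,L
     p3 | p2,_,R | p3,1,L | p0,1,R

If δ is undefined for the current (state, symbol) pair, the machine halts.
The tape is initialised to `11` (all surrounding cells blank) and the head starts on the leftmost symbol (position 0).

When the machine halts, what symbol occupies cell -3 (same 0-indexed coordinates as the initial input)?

p0 | ___[1]1   read 1 → write 0, move L, go to p0
p0 | __[_]01   read _ → write _, move L, go to p2
p2 | _[_]_01   read _ → write 0, move L, go to p1
p1 | [_]0_01   read _ → write 1, move R, go to p3
p3 | 1[0]_01   read 0 → write _, move R, go to p2
p2 | 1_[_]01   read _ → write 0, move L, go to p1
p1 | 1[_]001   read _ → write 1, move R, go to p3
p3 | 11[0]01   read 0 → write _, move R, go to p2
p2 | 11_[0]1
Cell -3 holds 1 when M halts.

1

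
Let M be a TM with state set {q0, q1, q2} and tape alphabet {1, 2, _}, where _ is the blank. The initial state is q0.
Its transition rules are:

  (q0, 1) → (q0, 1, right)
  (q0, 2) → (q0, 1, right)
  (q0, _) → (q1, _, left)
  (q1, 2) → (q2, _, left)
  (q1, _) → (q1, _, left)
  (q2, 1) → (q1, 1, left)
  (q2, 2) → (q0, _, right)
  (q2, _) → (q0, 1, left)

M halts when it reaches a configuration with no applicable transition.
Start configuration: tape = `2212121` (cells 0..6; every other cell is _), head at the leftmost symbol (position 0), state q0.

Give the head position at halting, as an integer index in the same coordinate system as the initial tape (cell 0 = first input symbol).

6

state=q0 head=0 tape=[2]212121_   (q0,2)→(q0,1,right)
state=q0 head=1 tape=1[2]12121_   (q0,2)→(q0,1,right)
state=q0 head=2 tape=11[1]2121_   (q0,1)→(q0,1,right)
state=q0 head=3 tape=111[2]121_   (q0,2)→(q0,1,right)
state=q0 head=4 tape=1111[1]21_   (q0,1)→(q0,1,right)
state=q0 head=5 tape=11111[2]1_   (q0,2)→(q0,1,right)
state=q0 head=6 tape=111111[1]_   (q0,1)→(q0,1,right)
state=q0 head=7 tape=1111111[_]   (q0,_)→(q1,_,left)
state=q1 head=6 tape=111111[1]_
At halt the head is at cell 6.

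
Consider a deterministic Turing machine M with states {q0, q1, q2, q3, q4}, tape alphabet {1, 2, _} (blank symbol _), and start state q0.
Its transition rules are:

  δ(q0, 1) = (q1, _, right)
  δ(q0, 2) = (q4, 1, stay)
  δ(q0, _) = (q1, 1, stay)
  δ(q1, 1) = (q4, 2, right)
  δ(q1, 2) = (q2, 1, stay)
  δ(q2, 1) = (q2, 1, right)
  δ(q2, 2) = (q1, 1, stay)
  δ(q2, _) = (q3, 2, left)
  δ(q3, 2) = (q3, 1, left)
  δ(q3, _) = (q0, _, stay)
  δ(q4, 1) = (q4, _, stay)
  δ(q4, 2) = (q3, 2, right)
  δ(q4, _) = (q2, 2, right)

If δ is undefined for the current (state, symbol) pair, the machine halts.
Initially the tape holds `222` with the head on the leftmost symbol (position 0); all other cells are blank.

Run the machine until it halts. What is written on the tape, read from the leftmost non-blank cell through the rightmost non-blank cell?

state=q0 head=0 tape=_[2]22_____   (q0,2)→(q4,1,stay)
state=q4 head=0 tape=_[1]22_____   (q4,1)→(q4,_,stay)
state=q4 head=0 tape=_[_]22_____   (q4,_)→(q2,2,right)
state=q2 head=1 tape=_2[2]2_____   (q2,2)→(q1,1,stay)
state=q1 head=1 tape=_2[1]2_____   (q1,1)→(q4,2,right)
state=q4 head=2 tape=_22[2]_____   (q4,2)→(q3,2,right)
state=q3 head=3 tape=_222[_]____   (q3,_)→(q0,_,stay)
state=q0 head=3 tape=_222[_]____   (q0,_)→(q1,1,stay)
state=q1 head=3 tape=_222[1]____   (q1,1)→(q4,2,right)
state=q4 head=4 tape=_2222[_]___   (q4,_)→(q2,2,right)
state=q2 head=5 tape=_22222[_]__   (q2,_)→(q3,2,left)
state=q3 head=4 tape=_2222[2]2__   (q3,2)→(q3,1,left)
state=q3 head=3 tape=_222[2]12__   (q3,2)→(q3,1,left)
state=q3 head=2 tape=_22[2]112__   (q3,2)→(q3,1,left)
state=q3 head=1 tape=_2[2]1112__   (q3,2)→(q3,1,left)
state=q3 head=0 tape=_[2]11112__   (q3,2)→(q3,1,left)
state=q3 head=-1 tape=[_]111112__   (q3,_)→(q0,_,stay)
state=q0 head=-1 tape=[_]111112__   (q0,_)→(q1,1,stay)
state=q1 head=-1 tape=[1]111112__   (q1,1)→(q4,2,right)
state=q4 head=0 tape=2[1]11112__   (q4,1)→(q4,_,stay)
state=q4 head=0 tape=2[_]11112__   (q4,_)→(q2,2,right)
state=q2 head=1 tape=22[1]1112__   (q2,1)→(q2,1,right)
state=q2 head=2 tape=221[1]112__   (q2,1)→(q2,1,right)
state=q2 head=3 tape=2211[1]12__   (q2,1)→(q2,1,right)
state=q2 head=4 tape=22111[1]2__   (q2,1)→(q2,1,right)
state=q2 head=5 tape=221111[2]__   (q2,2)→(q1,1,stay)
state=q1 head=5 tape=221111[1]__   (q1,1)→(q4,2,right)
state=q4 head=6 tape=2211112[_]_   (q4,_)→(q2,2,right)
state=q2 head=7 tape=22111122[_]   (q2,_)→(q3,2,left)
state=q3 head=6 tape=2211112[2]2   (q3,2)→(q3,1,left)
state=q3 head=5 tape=221111[2]12   (q3,2)→(q3,1,left)
state=q3 head=4 tape=22111[1]112
The non-blank tape span at halt is 221111112.

221111112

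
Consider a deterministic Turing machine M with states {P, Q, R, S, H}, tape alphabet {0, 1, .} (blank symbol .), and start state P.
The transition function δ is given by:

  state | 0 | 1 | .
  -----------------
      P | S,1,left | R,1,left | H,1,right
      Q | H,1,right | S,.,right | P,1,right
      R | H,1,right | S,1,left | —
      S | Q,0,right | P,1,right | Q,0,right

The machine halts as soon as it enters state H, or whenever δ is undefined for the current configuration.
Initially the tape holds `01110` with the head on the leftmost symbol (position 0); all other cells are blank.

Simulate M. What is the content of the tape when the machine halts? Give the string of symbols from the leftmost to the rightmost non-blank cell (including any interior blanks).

0000.11

P | .[0]1110..   read 0 → write 1, move left, go to S
S | [.]11110..   read . → write 0, move right, go to Q
Q | 0[1]1110..   read 1 → write ., move right, go to S
S | 0.[1]110..   read 1 → write 1, move right, go to P
P | 0.1[1]10..   read 1 → write 1, move left, go to R
R | 0.[1]110..   read 1 → write 1, move left, go to S
S | 0[.]1110..   read . → write 0, move right, go to Q
Q | 00[1]110..   read 1 → write ., move right, go to S
S | 00.[1]10..   read 1 → write 1, move right, go to P
P | 00.1[1]0..   read 1 → write 1, move left, go to R
R | 00.[1]10..   read 1 → write 1, move left, go to S
S | 00[.]110..   read . → write 0, move right, go to Q
Q | 000[1]10..   read 1 → write ., move right, go to S
S | 000.[1]0..   read 1 → write 1, move right, go to P
P | 000.1[0]..   read 0 → write 1, move left, go to S
S | 000.[1]1..   read 1 → write 1, move right, go to P
P | 000.1[1]..   read 1 → write 1, move left, go to R
R | 000.[1]1..   read 1 → write 1, move left, go to S
S | 000[.]11..   read . → write 0, move right, go to Q
Q | 0000[1]1..   read 1 → write ., move right, go to S
S | 0000.[1]..   read 1 → write 1, move right, go to P
P | 0000.1[.].   read . → write 1, move right, go to H
H | 0000.11[.]
The non-blank tape span at halt is 0000.11.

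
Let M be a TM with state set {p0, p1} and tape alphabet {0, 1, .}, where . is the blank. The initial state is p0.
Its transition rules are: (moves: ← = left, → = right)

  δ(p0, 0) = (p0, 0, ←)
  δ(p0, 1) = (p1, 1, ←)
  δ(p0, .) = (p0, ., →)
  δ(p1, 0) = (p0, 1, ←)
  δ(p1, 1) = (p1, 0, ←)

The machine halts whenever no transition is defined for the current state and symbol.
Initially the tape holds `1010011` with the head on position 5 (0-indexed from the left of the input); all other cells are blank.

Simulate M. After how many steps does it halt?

6

state=p0 head=5 tape=.10100[1]1   (p0,1)→(p1,1,←)
state=p1 head=4 tape=.1010[0]11   (p1,0)→(p0,1,←)
state=p0 head=3 tape=.101[0]111   (p0,0)→(p0,0,←)
state=p0 head=2 tape=.10[1]0111   (p0,1)→(p1,1,←)
state=p1 head=1 tape=.1[0]10111   (p1,0)→(p0,1,←)
state=p0 head=0 tape=.[1]110111   (p0,1)→(p1,1,←)
state=p1 head=-1 tape=[.]1110111
M halts after 6 transitions.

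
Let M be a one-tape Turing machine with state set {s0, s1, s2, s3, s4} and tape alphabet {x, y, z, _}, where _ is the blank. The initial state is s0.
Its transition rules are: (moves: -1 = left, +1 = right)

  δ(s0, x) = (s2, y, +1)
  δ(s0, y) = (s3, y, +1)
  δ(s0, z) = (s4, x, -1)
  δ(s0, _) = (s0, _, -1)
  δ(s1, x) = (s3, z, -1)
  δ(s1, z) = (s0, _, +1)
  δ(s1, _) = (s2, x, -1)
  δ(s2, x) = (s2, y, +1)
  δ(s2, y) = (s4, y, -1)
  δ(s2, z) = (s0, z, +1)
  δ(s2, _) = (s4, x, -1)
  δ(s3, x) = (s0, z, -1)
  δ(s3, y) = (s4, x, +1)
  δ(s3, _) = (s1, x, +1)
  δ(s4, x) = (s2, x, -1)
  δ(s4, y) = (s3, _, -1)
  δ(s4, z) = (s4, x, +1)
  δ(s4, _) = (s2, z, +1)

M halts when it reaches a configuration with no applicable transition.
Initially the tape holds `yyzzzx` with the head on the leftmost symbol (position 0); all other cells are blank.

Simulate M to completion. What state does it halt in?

state=s0 head=0 tape=[y]yzzzx__   (s0,y)→(s3,y,+1)
state=s3 head=1 tape=y[y]zzzx__   (s3,y)→(s4,x,+1)
state=s4 head=2 tape=yx[z]zzx__   (s4,z)→(s4,x,+1)
state=s4 head=3 tape=yxx[z]zx__   (s4,z)→(s4,x,+1)
state=s4 head=4 tape=yxxx[z]x__   (s4,z)→(s4,x,+1)
state=s4 head=5 tape=yxxxx[x]__   (s4,x)→(s2,x,-1)
state=s2 head=4 tape=yxxx[x]x__   (s2,x)→(s2,y,+1)
state=s2 head=5 tape=yxxxy[x]__   (s2,x)→(s2,y,+1)
state=s2 head=6 tape=yxxxyy[_]_   (s2,_)→(s4,x,-1)
state=s4 head=5 tape=yxxxy[y]x_   (s4,y)→(s3,_,-1)
state=s3 head=4 tape=yxxx[y]_x_   (s3,y)→(s4,x,+1)
state=s4 head=5 tape=yxxxx[_]x_   (s4,_)→(s2,z,+1)
state=s2 head=6 tape=yxxxxz[x]_   (s2,x)→(s2,y,+1)
state=s2 head=7 tape=yxxxxzy[_]   (s2,_)→(s4,x,-1)
state=s4 head=6 tape=yxxxxz[y]x   (s4,y)→(s3,_,-1)
state=s3 head=5 tape=yxxxx[z]_x
No transition is defined for (s3, z); M halts in state s3.

s3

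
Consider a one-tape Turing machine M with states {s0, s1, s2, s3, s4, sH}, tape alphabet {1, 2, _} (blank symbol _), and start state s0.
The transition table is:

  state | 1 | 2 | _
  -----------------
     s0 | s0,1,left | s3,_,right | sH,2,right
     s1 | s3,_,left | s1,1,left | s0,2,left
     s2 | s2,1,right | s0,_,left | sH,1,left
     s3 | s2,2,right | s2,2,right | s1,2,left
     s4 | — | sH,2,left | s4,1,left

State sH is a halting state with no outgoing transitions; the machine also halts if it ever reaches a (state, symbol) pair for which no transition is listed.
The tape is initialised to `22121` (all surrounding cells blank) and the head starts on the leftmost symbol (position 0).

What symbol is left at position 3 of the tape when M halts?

1

s0 | [2]2121   read 2 → write _, move right, go to s3
s3 | _[2]121   read 2 → write 2, move right, go to s2
s2 | _2[1]21   read 1 → write 1, move right, go to s2
s2 | _21[2]1   read 2 → write _, move left, go to s0
s0 | _2[1]_1   read 1 → write 1, move left, go to s0
s0 | _[2]1_1   read 2 → write _, move right, go to s3
s3 | __[1]_1   read 1 → write 2, move right, go to s2
s2 | __2[_]1   read _ → write 1, move left, go to sH
sH | __[2]11
Cell 3 holds 1 when M halts.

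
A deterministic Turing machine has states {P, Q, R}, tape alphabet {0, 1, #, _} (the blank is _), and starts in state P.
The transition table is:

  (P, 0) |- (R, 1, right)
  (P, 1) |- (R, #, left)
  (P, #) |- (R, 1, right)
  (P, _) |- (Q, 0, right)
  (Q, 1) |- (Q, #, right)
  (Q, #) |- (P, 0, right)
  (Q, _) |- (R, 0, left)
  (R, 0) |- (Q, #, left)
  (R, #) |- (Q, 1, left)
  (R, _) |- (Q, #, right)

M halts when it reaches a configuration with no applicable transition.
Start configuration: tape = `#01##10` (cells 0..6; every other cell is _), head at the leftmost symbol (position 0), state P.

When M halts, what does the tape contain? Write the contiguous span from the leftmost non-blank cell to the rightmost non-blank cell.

0##0110

P | [#]01##10   read # → write 1, move right, go to R
R | 1[0]1##10   read 0 → write #, move left, go to Q
Q | [1]#1##10   read 1 → write #, move right, go to Q
Q | #[#]1##10   read # → write 0, move right, go to P
P | #0[1]##10   read 1 → write #, move left, go to R
R | #[0]###10   read 0 → write #, move left, go to Q
Q | [#]####10   read # → write 0, move right, go to P
P | 0[#]###10   read # → write 1, move right, go to R
R | 01[#]##10   read # → write 1, move left, go to Q
Q | 0[1]1##10   read 1 → write #, move right, go to Q
Q | 0#[1]##10   read 1 → write #, move right, go to Q
Q | 0##[#]#10   read # → write 0, move right, go to P
P | 0##0[#]10   read # → write 1, move right, go to R
R | 0##01[1]0
The non-blank tape span at halt is 0##0110.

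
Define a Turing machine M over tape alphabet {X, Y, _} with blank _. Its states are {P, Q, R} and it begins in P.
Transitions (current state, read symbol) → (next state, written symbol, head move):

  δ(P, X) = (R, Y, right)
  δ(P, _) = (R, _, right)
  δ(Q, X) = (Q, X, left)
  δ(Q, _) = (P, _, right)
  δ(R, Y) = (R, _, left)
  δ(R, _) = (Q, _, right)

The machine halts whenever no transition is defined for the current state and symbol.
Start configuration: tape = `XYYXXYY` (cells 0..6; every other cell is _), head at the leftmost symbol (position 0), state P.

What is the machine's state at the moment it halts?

state=P head=0 tape=_[X]YYXXYY   (P,X)→(R,Y,right)
state=R head=1 tape=_Y[Y]YXXYY   (R,Y)→(R,_,left)
state=R head=0 tape=_[Y]_YXXYY   (R,Y)→(R,_,left)
state=R head=-1 tape=[_]__YXXYY   (R,_)→(Q,_,right)
state=Q head=0 tape=_[_]_YXXYY   (Q,_)→(P,_,right)
state=P head=1 tape=__[_]YXXYY   (P,_)→(R,_,right)
state=R head=2 tape=___[Y]XXYY   (R,Y)→(R,_,left)
state=R head=1 tape=__[_]_XXYY   (R,_)→(Q,_,right)
state=Q head=2 tape=___[_]XXYY   (Q,_)→(P,_,right)
state=P head=3 tape=____[X]XYY   (P,X)→(R,Y,right)
state=R head=4 tape=____Y[X]YY
No transition is defined for (R, X); M halts in state R.

R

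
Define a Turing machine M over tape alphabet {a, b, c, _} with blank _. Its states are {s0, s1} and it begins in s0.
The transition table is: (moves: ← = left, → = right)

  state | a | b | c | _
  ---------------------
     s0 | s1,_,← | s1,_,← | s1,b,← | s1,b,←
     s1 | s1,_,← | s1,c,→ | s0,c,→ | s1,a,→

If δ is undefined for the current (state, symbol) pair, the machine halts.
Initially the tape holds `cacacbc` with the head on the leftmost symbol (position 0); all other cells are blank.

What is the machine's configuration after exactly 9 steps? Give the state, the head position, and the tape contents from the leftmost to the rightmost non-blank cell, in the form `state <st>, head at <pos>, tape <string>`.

state s0, head at 1, tape ac_cacbc

state=s0 head=0 tape=_[c]acacbc   (s0,c)→(s1,b,←)
state=s1 head=-1 tape=[_]bacacbc   (s1,_)→(s1,a,→)
state=s1 head=0 tape=a[b]acacbc   (s1,b)→(s1,c,→)
state=s1 head=1 tape=ac[a]cacbc   (s1,a)→(s1,_,←)
state=s1 head=0 tape=a[c]_cacbc   (s1,c)→(s0,c,→)
state=s0 head=1 tape=ac[_]cacbc   (s0,_)→(s1,b,←)
state=s1 head=0 tape=a[c]bcacbc   (s1,c)→(s0,c,→)
state=s0 head=1 tape=ac[b]cacbc   (s0,b)→(s1,_,←)
state=s1 head=0 tape=a[c]_cacbc   (s1,c)→(s0,c,→)
state=s0 head=1 tape=ac[_]cacbc
After 9 steps: state s0, head at 1, tape ac_cacbc.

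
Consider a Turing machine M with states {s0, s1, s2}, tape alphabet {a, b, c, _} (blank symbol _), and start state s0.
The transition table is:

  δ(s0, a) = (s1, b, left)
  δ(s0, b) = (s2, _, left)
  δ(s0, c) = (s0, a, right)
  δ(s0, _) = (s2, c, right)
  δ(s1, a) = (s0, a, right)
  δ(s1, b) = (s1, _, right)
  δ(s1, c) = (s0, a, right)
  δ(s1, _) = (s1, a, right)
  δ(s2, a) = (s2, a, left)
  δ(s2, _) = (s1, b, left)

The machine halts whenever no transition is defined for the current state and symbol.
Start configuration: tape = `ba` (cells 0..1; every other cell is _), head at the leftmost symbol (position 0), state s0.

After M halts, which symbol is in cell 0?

s0 | ____[b]a__   read b → write _, move left, go to s2
s2 | ___[_]_a__   read _ → write b, move left, go to s1
s1 | __[_]b_a__   read _ → write a, move right, go to s1
s1 | __a[b]_a__   read b → write _, move right, go to s1
s1 | __a_[_]a__   read _ → write a, move right, go to s1
s1 | __a_a[a]__   read a → write a, move right, go to s0
s0 | __a_aa[_]_   read _ → write c, move right, go to s2
s2 | __a_aac[_]   read _ → write b, move left, go to s1
s1 | __a_aa[c]b   read c → write a, move right, go to s0
s0 | __a_aaa[b]   read b → write _, move left, go to s2
s2 | __a_aa[a]_   read a → write a, move left, go to s2
s2 | __a_a[a]a_   read a → write a, move left, go to s2
s2 | __a_[a]aa_   read a → write a, move left, go to s2
s2 | __a[_]aaa_   read _ → write b, move left, go to s1
s1 | __[a]baaa_   read a → write a, move right, go to s0
s0 | __a[b]aaa_   read b → write _, move left, go to s2
s2 | __[a]_aaa_   read a → write a, move left, go to s2
s2 | _[_]a_aaa_   read _ → write b, move left, go to s1
s1 | [_]ba_aaa_   read _ → write a, move right, go to s1
s1 | a[b]a_aaa_   read b → write _, move right, go to s1
s1 | a_[a]_aaa_   read a → write a, move right, go to s0
s0 | a_a[_]aaa_   read _ → write c, move right, go to s2
s2 | a_ac[a]aa_   read a → write a, move left, go to s2
s2 | a_a[c]aaa_
Cell 0 holds a when M halts.

a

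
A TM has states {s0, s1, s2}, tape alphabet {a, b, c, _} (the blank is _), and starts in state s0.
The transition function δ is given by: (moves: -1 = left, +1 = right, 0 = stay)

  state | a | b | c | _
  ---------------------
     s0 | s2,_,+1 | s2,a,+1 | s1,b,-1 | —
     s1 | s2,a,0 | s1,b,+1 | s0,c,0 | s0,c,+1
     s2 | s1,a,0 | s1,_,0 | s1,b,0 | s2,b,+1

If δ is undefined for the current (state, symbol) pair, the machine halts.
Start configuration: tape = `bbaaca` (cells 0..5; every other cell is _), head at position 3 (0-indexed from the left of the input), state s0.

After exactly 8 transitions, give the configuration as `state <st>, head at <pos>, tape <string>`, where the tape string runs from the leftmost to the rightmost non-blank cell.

state=s0 head=3 tape=bba[a]ca   (s0,a)→(s2,_,+1)
state=s2 head=4 tape=bba_[c]a   (s2,c)→(s1,b,0)
state=s1 head=4 tape=bba_[b]a   (s1,b)→(s1,b,+1)
state=s1 head=5 tape=bba_b[a]   (s1,a)→(s2,a,0)
state=s2 head=5 tape=bba_b[a]   (s2,a)→(s1,a,0)
state=s1 head=5 tape=bba_b[a]   (s1,a)→(s2,a,0)
state=s2 head=5 tape=bba_b[a]   (s2,a)→(s1,a,0)
state=s1 head=5 tape=bba_b[a]   (s1,a)→(s2,a,0)
state=s2 head=5 tape=bba_b[a]
After 8 steps: state s2, head at 5, tape bba_ba.

state s2, head at 5, tape bba_ba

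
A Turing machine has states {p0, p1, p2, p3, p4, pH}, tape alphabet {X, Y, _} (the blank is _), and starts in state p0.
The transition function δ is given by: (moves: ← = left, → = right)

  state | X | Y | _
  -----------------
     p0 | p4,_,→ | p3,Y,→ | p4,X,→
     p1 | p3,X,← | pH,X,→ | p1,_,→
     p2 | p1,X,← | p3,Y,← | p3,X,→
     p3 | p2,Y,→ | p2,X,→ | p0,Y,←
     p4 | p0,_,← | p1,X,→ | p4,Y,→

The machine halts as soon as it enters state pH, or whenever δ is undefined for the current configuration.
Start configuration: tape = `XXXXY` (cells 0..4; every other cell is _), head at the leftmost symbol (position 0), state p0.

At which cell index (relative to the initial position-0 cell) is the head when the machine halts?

1

state=p0 head=0 tape=[X]XXXY   (p0,X)→(p4,_,→)
state=p4 head=1 tape=_[X]XXY   (p4,X)→(p0,_,←)
state=p0 head=0 tape=[_]_XXY   (p0,_)→(p4,X,→)
state=p4 head=1 tape=X[_]XXY   (p4,_)→(p4,Y,→)
state=p4 head=2 tape=XY[X]XY   (p4,X)→(p0,_,←)
state=p0 head=1 tape=X[Y]_XY   (p0,Y)→(p3,Y,→)
state=p3 head=2 tape=XY[_]XY   (p3,_)→(p0,Y,←)
state=p0 head=1 tape=X[Y]YXY   (p0,Y)→(p3,Y,→)
state=p3 head=2 tape=XY[Y]XY   (p3,Y)→(p2,X,→)
state=p2 head=3 tape=XYX[X]Y   (p2,X)→(p1,X,←)
state=p1 head=2 tape=XY[X]XY   (p1,X)→(p3,X,←)
state=p3 head=1 tape=X[Y]XXY   (p3,Y)→(p2,X,→)
state=p2 head=2 tape=XX[X]XY   (p2,X)→(p1,X,←)
state=p1 head=1 tape=X[X]XXY   (p1,X)→(p3,X,←)
state=p3 head=0 tape=[X]XXXY   (p3,X)→(p2,Y,→)
state=p2 head=1 tape=Y[X]XXY   (p2,X)→(p1,X,←)
state=p1 head=0 tape=[Y]XXXY   (p1,Y)→(pH,X,→)
state=pH head=1 tape=X[X]XXY
At halt the head is at cell 1.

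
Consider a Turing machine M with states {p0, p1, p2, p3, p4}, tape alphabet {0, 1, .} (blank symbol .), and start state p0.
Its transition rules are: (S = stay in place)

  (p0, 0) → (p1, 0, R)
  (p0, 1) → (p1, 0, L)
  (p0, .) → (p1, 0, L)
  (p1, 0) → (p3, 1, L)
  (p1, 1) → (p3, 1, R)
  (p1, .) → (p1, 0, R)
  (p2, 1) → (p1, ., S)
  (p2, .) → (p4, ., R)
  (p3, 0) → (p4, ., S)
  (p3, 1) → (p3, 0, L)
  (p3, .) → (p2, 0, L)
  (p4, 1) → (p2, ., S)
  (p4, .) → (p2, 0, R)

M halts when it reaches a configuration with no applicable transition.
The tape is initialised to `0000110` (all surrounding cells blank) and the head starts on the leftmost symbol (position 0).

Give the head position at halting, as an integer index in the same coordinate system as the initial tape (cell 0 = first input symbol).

p0 | [0]000110   read 0 → write 0, move R, go to p1
p1 | 0[0]00110   read 0 → write 1, move L, go to p3
p3 | [0]100110   read 0 → write ., move S, go to p4
p4 | [.]100110   read . → write 0, move R, go to p2
p2 | 0[1]00110   read 1 → write ., move S, go to p1
p1 | 0[.]00110   read . → write 0, move R, go to p1
p1 | 00[0]0110   read 0 → write 1, move L, go to p3
p3 | 0[0]10110   read 0 → write ., move S, go to p4
p4 | 0[.]10110   read . → write 0, move R, go to p2
p2 | 00[1]0110   read 1 → write ., move S, go to p1
p1 | 00[.]0110   read . → write 0, move R, go to p1
p1 | 000[0]110   read 0 → write 1, move L, go to p3
p3 | 00[0]1110   read 0 → write ., move S, go to p4
p4 | 00[.]1110   read . → write 0, move R, go to p2
p2 | 000[1]110   read 1 → write ., move S, go to p1
p1 | 000[.]110   read . → write 0, move R, go to p1
p1 | 0000[1]10   read 1 → write 1, move R, go to p3
p3 | 00001[1]0   read 1 → write 0, move L, go to p3
p3 | 0000[1]00   read 1 → write 0, move L, go to p3
p3 | 000[0]000   read 0 → write ., move S, go to p4
p4 | 000[.]000   read . → write 0, move R, go to p2
p2 | 0000[0]00
At halt the head is at cell 4.

4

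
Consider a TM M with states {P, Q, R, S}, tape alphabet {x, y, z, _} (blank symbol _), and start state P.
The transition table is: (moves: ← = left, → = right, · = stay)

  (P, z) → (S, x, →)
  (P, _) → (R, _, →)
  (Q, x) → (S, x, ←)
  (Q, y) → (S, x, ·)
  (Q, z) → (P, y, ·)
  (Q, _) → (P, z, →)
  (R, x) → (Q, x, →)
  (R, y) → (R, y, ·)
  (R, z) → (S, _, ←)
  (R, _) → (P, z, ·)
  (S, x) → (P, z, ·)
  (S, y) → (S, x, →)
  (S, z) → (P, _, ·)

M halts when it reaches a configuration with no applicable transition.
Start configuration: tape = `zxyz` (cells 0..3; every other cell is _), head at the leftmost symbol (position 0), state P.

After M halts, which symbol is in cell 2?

x

state=P head=0 tape=[z]xyz__   (P,z)→(S,x,→)
state=S head=1 tape=x[x]yz__   (S,x)→(P,z,·)
state=P head=1 tape=x[z]yz__   (P,z)→(S,x,→)
state=S head=2 tape=xx[y]z__   (S,y)→(S,x,→)
state=S head=3 tape=xxx[z]__   (S,z)→(P,_,·)
state=P head=3 tape=xxx[_]__   (P,_)→(R,_,→)
state=R head=4 tape=xxx_[_]_   (R,_)→(P,z,·)
state=P head=4 tape=xxx_[z]_   (P,z)→(S,x,→)
state=S head=5 tape=xxx_x[_]
Cell 2 holds x when M halts.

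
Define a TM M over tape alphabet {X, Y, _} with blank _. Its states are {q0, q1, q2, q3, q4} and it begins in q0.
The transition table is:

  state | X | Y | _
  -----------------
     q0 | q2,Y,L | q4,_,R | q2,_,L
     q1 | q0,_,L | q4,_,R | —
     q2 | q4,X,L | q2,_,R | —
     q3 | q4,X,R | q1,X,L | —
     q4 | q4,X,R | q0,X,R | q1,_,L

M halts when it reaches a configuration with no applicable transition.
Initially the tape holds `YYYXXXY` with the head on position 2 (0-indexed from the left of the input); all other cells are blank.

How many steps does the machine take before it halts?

state=q0 head=2 tape=YY[Y]XXXY_   (q0,Y)→(q4,_,R)
state=q4 head=3 tape=YY_[X]XXY_   (q4,X)→(q4,X,R)
state=q4 head=4 tape=YY_X[X]XY_   (q4,X)→(q4,X,R)
state=q4 head=5 tape=YY_XX[X]Y_   (q4,X)→(q4,X,R)
state=q4 head=6 tape=YY_XXX[Y]_   (q4,Y)→(q0,X,R)
state=q0 head=7 tape=YY_XXXX[_]   (q0,_)→(q2,_,L)
state=q2 head=6 tape=YY_XXX[X]_   (q2,X)→(q4,X,L)
state=q4 head=5 tape=YY_XX[X]X_   (q4,X)→(q4,X,R)
state=q4 head=6 tape=YY_XXX[X]_   (q4,X)→(q4,X,R)
state=q4 head=7 tape=YY_XXXX[_]   (q4,_)→(q1,_,L)
state=q1 head=6 tape=YY_XXX[X]_   (q1,X)→(q0,_,L)
state=q0 head=5 tape=YY_XX[X]__   (q0,X)→(q2,Y,L)
state=q2 head=4 tape=YY_X[X]Y__   (q2,X)→(q4,X,L)
state=q4 head=3 tape=YY_[X]XY__   (q4,X)→(q4,X,R)
state=q4 head=4 tape=YY_X[X]Y__   (q4,X)→(q4,X,R)
state=q4 head=5 tape=YY_XX[Y]__   (q4,Y)→(q0,X,R)
state=q0 head=6 tape=YY_XXX[_]_   (q0,_)→(q2,_,L)
state=q2 head=5 tape=YY_XX[X]__   (q2,X)→(q4,X,L)
state=q4 head=4 tape=YY_X[X]X__   (q4,X)→(q4,X,R)
state=q4 head=5 tape=YY_XX[X]__   (q4,X)→(q4,X,R)
state=q4 head=6 tape=YY_XXX[_]_   (q4,_)→(q1,_,L)
state=q1 head=5 tape=YY_XX[X]__   (q1,X)→(q0,_,L)
state=q0 head=4 tape=YY_X[X]___   (q0,X)→(q2,Y,L)
state=q2 head=3 tape=YY_[X]Y___   (q2,X)→(q4,X,L)
state=q4 head=2 tape=YY[_]XY___   (q4,_)→(q1,_,L)
state=q1 head=1 tape=Y[Y]_XY___   (q1,Y)→(q4,_,R)
state=q4 head=2 tape=Y_[_]XY___   (q4,_)→(q1,_,L)
state=q1 head=1 tape=Y[_]_XY___
M halts after 27 transitions.

27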